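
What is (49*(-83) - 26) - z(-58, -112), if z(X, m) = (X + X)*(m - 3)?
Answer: -17433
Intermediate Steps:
z(X, m) = 2*X*(-3 + m) (z(X, m) = (2*X)*(-3 + m) = 2*X*(-3 + m))
(49*(-83) - 26) - z(-58, -112) = (49*(-83) - 26) - 2*(-58)*(-3 - 112) = (-4067 - 26) - 2*(-58)*(-115) = -4093 - 1*13340 = -4093 - 13340 = -17433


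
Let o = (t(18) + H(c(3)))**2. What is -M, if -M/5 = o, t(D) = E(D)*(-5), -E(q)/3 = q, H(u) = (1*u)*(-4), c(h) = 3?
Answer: 332820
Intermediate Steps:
H(u) = -4*u (H(u) = u*(-4) = -4*u)
E(q) = -3*q
t(D) = 15*D (t(D) = -3*D*(-5) = 15*D)
o = 66564 (o = (15*18 - 4*3)**2 = (270 - 12)**2 = 258**2 = 66564)
M = -332820 (M = -5*66564 = -332820)
-M = -1*(-332820) = 332820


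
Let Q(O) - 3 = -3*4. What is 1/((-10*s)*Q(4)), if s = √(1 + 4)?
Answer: √5/450 ≈ 0.0049690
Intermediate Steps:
s = √5 ≈ 2.2361
Q(O) = -9 (Q(O) = 3 - 3*4 = 3 - 12 = -9)
1/((-10*s)*Q(4)) = 1/(-10*√5*(-9)) = 1/(90*√5) = √5/450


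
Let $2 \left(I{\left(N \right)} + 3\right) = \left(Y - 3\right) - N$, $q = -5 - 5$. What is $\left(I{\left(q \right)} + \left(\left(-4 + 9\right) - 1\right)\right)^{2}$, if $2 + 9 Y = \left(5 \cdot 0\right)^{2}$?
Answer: $\frac{6241}{324} \approx 19.262$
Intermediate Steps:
$q = -10$ ($q = -5 - 5 = -10$)
$Y = - \frac{2}{9}$ ($Y = - \frac{2}{9} + \frac{\left(5 \cdot 0\right)^{2}}{9} = - \frac{2}{9} + \frac{0^{2}}{9} = - \frac{2}{9} + \frac{1}{9} \cdot 0 = - \frac{2}{9} + 0 = - \frac{2}{9} \approx -0.22222$)
$I{\left(N \right)} = - \frac{83}{18} - \frac{N}{2}$ ($I{\left(N \right)} = -3 + \frac{\left(- \frac{2}{9} - 3\right) - N}{2} = -3 + \frac{- \frac{29}{9} - N}{2} = -3 - \left(\frac{29}{18} + \frac{N}{2}\right) = - \frac{83}{18} - \frac{N}{2}$)
$\left(I{\left(q \right)} + \left(\left(-4 + 9\right) - 1\right)\right)^{2} = \left(\left(- \frac{83}{18} - -5\right) + \left(\left(-4 + 9\right) - 1\right)\right)^{2} = \left(\left(- \frac{83}{18} + 5\right) + \left(5 - 1\right)\right)^{2} = \left(\frac{7}{18} + 4\right)^{2} = \left(\frac{79}{18}\right)^{2} = \frac{6241}{324}$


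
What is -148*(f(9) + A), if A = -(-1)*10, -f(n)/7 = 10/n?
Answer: -2960/9 ≈ -328.89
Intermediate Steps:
f(n) = -70/n
A = 10 (A = -1*(-10) = 10)
-148*(f(9) + A) = -148*(-70/9 + 10) = -148*20/9 = -2960/9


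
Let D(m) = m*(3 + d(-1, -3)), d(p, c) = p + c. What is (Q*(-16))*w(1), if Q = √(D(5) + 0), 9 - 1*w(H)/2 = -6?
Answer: -480*I*√5 ≈ -1073.3*I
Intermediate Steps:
d(p, c) = c + p
D(m) = -m (D(m) = m*(3 + (-3 - 1)) = m*(3 - 4) = m*(-1) = -m)
w(H) = 30 (w(H) = 18 - 2*(-6) = 18 + 12 = 30)
Q = I*√5 (Q = √(-1*5 + 0) = √(-5 + 0) = √(-5) = I*√5 ≈ 2.2361*I)
(Q*(-16))*w(1) = ((I*√5)*(-16))*30 = -16*I*√5*30 = -480*I*√5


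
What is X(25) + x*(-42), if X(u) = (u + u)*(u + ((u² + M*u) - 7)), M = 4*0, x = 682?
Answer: 3506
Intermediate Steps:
M = 0
X(u) = 2*u*(-7 + u + u²) (X(u) = (u + u)*(u + ((u² + 0*u) - 7)) = (2*u)*(u + ((u² + 0) - 7)) = (2*u)*(u + (u² - 7)) = (2*u)*(u + (-7 + u²)) = (2*u)*(-7 + u + u²) = 2*u*(-7 + u + u²))
X(25) + x*(-42) = 2*25*(-7 + 25 + 25²) + 682*(-42) = 2*25*(-7 + 25 + 625) - 28644 = 2*25*643 - 28644 = 32150 - 28644 = 3506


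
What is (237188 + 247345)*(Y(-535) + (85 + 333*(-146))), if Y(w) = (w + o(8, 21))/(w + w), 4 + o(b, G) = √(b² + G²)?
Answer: -25161687731943/1070 - 484533*√505/1070 ≈ -2.3516e+10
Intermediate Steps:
o(b, G) = -4 + √(G² + b²) (o(b, G) = -4 + √(b² + G²) = -4 + √(G² + b²))
Y(w) = (-4 + w + √505)/(2*w) (Y(w) = (w + (-4 + √(21² + 8²)))/(w + w) = (w + (-4 + √(441 + 64)))/((2*w)) = (w + (-4 + √505))*(1/(2*w)) = (-4 + w + √505)*(1/(2*w)) = (-4 + w + √505)/(2*w))
(237188 + 247345)*(Y(-535) + (85 + 333*(-146))) = (237188 + 247345)*((½)*(-4 - 535 + √505)/(-535) + (85 + 333*(-146))) = 484533*((½)*(-1/535)*(-539 + √505) + (85 - 48618)) = 484533*((539/1070 - √505/1070) - 48533) = 484533*(-51929771/1070 - √505/1070) = -25161687731943/1070 - 484533*√505/1070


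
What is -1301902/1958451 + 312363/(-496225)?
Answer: -54686258681/42253580325 ≈ -1.2942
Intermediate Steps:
-1301902/1958451 + 312363/(-496225) = -1301902*1/1958451 + 312363*(-1/496225) = -1301902/1958451 - 13581/21575 = -54686258681/42253580325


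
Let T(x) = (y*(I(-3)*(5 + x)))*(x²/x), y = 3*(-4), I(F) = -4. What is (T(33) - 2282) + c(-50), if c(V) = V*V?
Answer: 60410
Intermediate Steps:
c(V) = V²
y = -12
T(x) = x*(240 + 48*x) (T(x) = (-(-48)*(5 + x))*(x²/x) = (-12*(-20 - 4*x))*x = (240 + 48*x)*x = x*(240 + 48*x))
(T(33) - 2282) + c(-50) = (48*33*(5 + 33) - 2282) + (-50)² = (48*33*38 - 2282) + 2500 = (60192 - 2282) + 2500 = 57910 + 2500 = 60410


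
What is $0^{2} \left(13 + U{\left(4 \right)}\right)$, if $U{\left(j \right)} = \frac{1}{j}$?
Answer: $0$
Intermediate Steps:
$0^{2} \left(13 + U{\left(4 \right)}\right) = 0^{2} \left(13 + \frac{1}{4}\right) = 0 \left(13 + \frac{1}{4}\right) = 0 \cdot \frac{53}{4} = 0$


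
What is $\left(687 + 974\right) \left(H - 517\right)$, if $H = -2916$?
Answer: $-5702213$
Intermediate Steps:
$\left(687 + 974\right) \left(H - 517\right) = \left(687 + 974\right) \left(-2916 - 517\right) = 1661 \left(-3433\right) = -5702213$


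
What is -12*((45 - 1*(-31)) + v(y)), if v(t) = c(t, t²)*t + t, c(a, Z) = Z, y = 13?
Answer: -27432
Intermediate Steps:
v(t) = t + t³ (v(t) = t²*t + t = t³ + t = t + t³)
-12*((45 - 1*(-31)) + v(y)) = -12*((45 - 1*(-31)) + (13 + 13³)) = -12*((45 + 31) + (13 + 2197)) = -12*(76 + 2210) = -12*2286 = -27432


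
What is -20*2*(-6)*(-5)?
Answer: -1200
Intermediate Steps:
-20*2*(-6)*(-5) = -(-240)*(-5) = -20*60 = -1200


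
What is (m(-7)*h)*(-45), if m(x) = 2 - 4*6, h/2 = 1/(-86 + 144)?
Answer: 990/29 ≈ 34.138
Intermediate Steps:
h = 1/29 (h = 2/(-86 + 144) = 2/58 = 2*(1/58) = 1/29 ≈ 0.034483)
m(x) = -22 (m(x) = 2 - 24 = -22)
(m(-7)*h)*(-45) = -22*1/29*(-45) = -22/29*(-45) = 990/29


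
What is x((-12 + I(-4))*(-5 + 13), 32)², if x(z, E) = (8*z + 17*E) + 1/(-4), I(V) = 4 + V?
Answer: 804609/16 ≈ 50288.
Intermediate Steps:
x(z, E) = -¼ + 8*z + 17*E (x(z, E) = (8*z + 17*E) - ¼ = -¼ + 8*z + 17*E)
x((-12 + I(-4))*(-5 + 13), 32)² = (-¼ + 8*((-12 + (4 - 4))*(-5 + 13)) + 17*32)² = (-¼ + 8*((-12 + 0)*8) + 544)² = (-¼ + 8*(-12*8) + 544)² = (-¼ + 8*(-96) + 544)² = (-¼ - 768 + 544)² = (-897/4)² = 804609/16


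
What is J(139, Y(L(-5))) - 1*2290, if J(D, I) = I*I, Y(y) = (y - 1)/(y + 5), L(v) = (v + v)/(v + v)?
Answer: -2290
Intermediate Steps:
L(v) = 1 (L(v) = (2*v)/((2*v)) = (2*v)*(1/(2*v)) = 1)
Y(y) = (-1 + y)/(5 + y)
J(D, I) = I²
J(139, Y(L(-5))) - 1*2290 = ((-1 + 1)/(5 + 1))² - 1*2290 = (0/6)² - 2290 = ((⅙)*0)² - 2290 = 0² - 2290 = 0 - 2290 = -2290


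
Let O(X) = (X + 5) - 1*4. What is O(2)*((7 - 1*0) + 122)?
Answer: 387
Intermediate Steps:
O(X) = 1 + X (O(X) = (5 + X) - 4 = 1 + X)
O(2)*((7 - 1*0) + 122) = (1 + 2)*((7 - 1*0) + 122) = 3*((7 + 0) + 122) = 3*(7 + 122) = 3*129 = 387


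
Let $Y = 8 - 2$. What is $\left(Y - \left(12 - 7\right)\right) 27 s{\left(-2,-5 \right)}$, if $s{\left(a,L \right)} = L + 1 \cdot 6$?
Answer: $27$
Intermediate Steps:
$Y = 6$
$s{\left(a,L \right)} = 6 + L$ ($s{\left(a,L \right)} = L + 6 = 6 + L$)
$\left(Y - \left(12 - 7\right)\right) 27 s{\left(-2,-5 \right)} = \left(6 - \left(12 - 7\right)\right) 27 \left(6 - 5\right) = \left(6 - 5\right) 27 \cdot 1 = 1 \cdot 27 \cdot 1 = 27 \cdot 1 = 27$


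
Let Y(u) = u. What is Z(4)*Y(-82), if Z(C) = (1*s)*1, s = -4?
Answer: 328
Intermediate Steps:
Z(C) = -4 (Z(C) = (1*(-4))*1 = -4*1 = -4)
Z(4)*Y(-82) = -4*(-82) = 328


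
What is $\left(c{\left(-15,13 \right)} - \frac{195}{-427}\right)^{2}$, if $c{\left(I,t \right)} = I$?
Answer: $\frac{38564100}{182329} \approx 211.51$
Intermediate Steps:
$\left(c{\left(-15,13 \right)} - \frac{195}{-427}\right)^{2} = \left(-15 - \frac{195}{-427}\right)^{2} = \left(-15 - - \frac{195}{427}\right)^{2} = \left(-15 + \frac{195}{427}\right)^{2} = \left(- \frac{6210}{427}\right)^{2} = \frac{38564100}{182329}$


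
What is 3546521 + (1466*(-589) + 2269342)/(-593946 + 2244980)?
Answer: 2927714079291/825517 ≈ 3.5465e+6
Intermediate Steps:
3546521 + (1466*(-589) + 2269342)/(-593946 + 2244980) = 3546521 + (-863474 + 2269342)/1651034 = 3546521 + 1405868*(1/1651034) = 3546521 + 702934/825517 = 2927714079291/825517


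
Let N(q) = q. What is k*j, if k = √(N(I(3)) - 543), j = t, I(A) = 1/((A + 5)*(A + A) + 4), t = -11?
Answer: -11*I*√367055/26 ≈ -256.32*I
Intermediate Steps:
I(A) = 1/(4 + 2*A*(5 + A)) (I(A) = 1/((5 + A)*(2*A) + 4) = 1/(2*A*(5 + A) + 4) = 1/(4 + 2*A*(5 + A)))
j = -11
k = I*√367055/26 (k = √(1/(2*(2 + 3² + 5*3)) - 543) = √(1/(2*(2 + 9 + 15)) - 543) = √((½)/26 - 543) = √((½)*(1/26) - 543) = √(1/52 - 543) = √(-28235/52) = I*√367055/26 ≈ 23.302*I)
k*j = (I*√367055/26)*(-11) = -11*I*√367055/26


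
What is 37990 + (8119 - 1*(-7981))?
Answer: 54090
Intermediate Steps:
37990 + (8119 - 1*(-7981)) = 37990 + (8119 + 7981) = 37990 + 16100 = 54090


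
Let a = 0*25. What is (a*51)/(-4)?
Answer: 0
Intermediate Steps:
a = 0
(a*51)/(-4) = (0*51)/(-4) = 0*(-¼) = 0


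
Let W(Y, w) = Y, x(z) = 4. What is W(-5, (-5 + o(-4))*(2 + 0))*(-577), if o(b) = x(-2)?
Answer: 2885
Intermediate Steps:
o(b) = 4
W(-5, (-5 + o(-4))*(2 + 0))*(-577) = -5*(-577) = 2885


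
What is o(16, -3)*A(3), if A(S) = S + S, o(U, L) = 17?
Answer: 102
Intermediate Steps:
A(S) = 2*S
o(16, -3)*A(3) = 17*(2*3) = 17*6 = 102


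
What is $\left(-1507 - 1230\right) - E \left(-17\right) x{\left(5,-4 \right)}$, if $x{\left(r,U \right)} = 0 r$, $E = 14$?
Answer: $-2737$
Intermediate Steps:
$x{\left(r,U \right)} = 0$
$\left(-1507 - 1230\right) - E \left(-17\right) x{\left(5,-4 \right)} = \left(-1507 - 1230\right) - 14 \left(-17\right) 0 = -2737 - \left(-238\right) 0 = -2737 - 0 = -2737 + 0 = -2737$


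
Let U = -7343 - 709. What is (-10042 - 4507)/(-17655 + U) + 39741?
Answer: 1021636436/25707 ≈ 39742.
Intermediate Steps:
U = -8052
(-10042 - 4507)/(-17655 + U) + 39741 = (-10042 - 4507)/(-17655 - 8052) + 39741 = -14549/(-25707) + 39741 = -14549*(-1/25707) + 39741 = 14549/25707 + 39741 = 1021636436/25707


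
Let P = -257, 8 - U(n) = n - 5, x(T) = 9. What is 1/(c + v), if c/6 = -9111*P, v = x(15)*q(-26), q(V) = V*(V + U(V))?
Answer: 1/14046120 ≈ 7.1194e-8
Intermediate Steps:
U(n) = 13 - n (U(n) = 8 - (n - 5) = 8 - (-5 + n) = 8 + (5 - n) = 13 - n)
q(V) = 13*V (q(V) = V*(V + (13 - V)) = V*13 = 13*V)
v = -3042 (v = 9*(13*(-26)) = 9*(-338) = -3042)
c = 14049162 (c = 6*(-9111*(-257)) = 6*2341527 = 14049162)
1/(c + v) = 1/(14049162 - 3042) = 1/14046120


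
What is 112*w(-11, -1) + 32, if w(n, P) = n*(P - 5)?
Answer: 7424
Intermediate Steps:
w(n, P) = n*(-5 + P)
112*w(-11, -1) + 32 = 112*(-11*(-5 - 1)) + 32 = 112*(-11*(-6)) + 32 = 112*66 + 32 = 7392 + 32 = 7424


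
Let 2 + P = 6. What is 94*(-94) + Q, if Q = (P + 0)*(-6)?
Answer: -8860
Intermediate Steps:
P = 4 (P = -2 + 6 = 4)
Q = -24 (Q = (4 + 0)*(-6) = 4*(-6) = -24)
94*(-94) + Q = 94*(-94) - 24 = -8836 - 24 = -8860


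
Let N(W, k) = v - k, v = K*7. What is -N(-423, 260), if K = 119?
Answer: -573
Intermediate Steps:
v = 833 (v = 119*7 = 833)
N(W, k) = 833 - k
-N(-423, 260) = -(833 - 1*260) = -(833 - 260) = -1*573 = -573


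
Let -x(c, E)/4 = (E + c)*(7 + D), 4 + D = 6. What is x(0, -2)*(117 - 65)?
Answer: 3744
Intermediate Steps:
D = 2 (D = -4 + 6 = 2)
x(c, E) = -36*E - 36*c (x(c, E) = -4*(E + c)*(7 + 2) = -4*(E + c)*9 = -4*(9*E + 9*c) = -36*E - 36*c)
x(0, -2)*(117 - 65) = (-36*(-2) - 36*0)*(117 - 65) = (72 + 0)*52 = 72*52 = 3744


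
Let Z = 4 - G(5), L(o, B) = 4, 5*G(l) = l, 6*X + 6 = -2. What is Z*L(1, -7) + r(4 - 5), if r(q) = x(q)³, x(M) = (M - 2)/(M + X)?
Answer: 4845/343 ≈ 14.125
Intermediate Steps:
X = -4/3 (X = -1 + (⅙)*(-2) = -1 - ⅓ = -4/3 ≈ -1.3333)
G(l) = l/5
x(M) = (-2 + M)/(-4/3 + M) (x(M) = (M - 2)/(M - 4/3) = (-2 + M)/(-4/3 + M))
r(q) = 27*(-2 + q)³/(-4 + 3*q)³ (r(q) = (3*(-2 + q)/(-4 + 3*q))³ = 27*(-2 + q)³/(-4 + 3*q)³)
Z = 3 (Z = 4 - 5/5 = 4 - 1*1 = 4 - 1 = 3)
Z*L(1, -7) + r(4 - 5) = 3*4 + 27*(-2 + (4 - 5))³/(-4 + 3*(4 - 5))³ = 12 + 27*(-2 - 1)³/(-4 + 3*(-1))³ = 12 + 27*(-3)³/(-4 - 3)³ = 12 + 27*(-27)/(-7)³ = 12 + 27*(-1/343)*(-27) = 12 + 729/343 = 4845/343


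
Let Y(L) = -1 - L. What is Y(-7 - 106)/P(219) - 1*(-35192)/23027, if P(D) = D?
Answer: 10286072/5042913 ≈ 2.0397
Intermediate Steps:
Y(-7 - 106)/P(219) - 1*(-35192)/23027 = (-1 - (-7 - 106))/219 - 1*(-35192)/23027 = (-1 - 1*(-113))*(1/219) + 35192*(1/23027) = (-1 + 113)*(1/219) + 35192/23027 = 112*(1/219) + 35192/23027 = 112/219 + 35192/23027 = 10286072/5042913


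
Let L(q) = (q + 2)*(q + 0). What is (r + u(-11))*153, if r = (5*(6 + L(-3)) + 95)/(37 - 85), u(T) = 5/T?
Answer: -22695/44 ≈ -515.79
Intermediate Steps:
L(q) = q*(2 + q) (L(q) = (2 + q)*q = q*(2 + q))
r = -35/12 (r = (5*(6 - 3*(2 - 3)) + 95)/(37 - 85) = (5*(6 - 3*(-1)) + 95)/(-48) = (5*(6 + 3) + 95)*(-1/48) = (5*9 + 95)*(-1/48) = (45 + 95)*(-1/48) = 140*(-1/48) = -35/12 ≈ -2.9167)
(r + u(-11))*153 = (-35/12 + 5/(-11))*153 = (-35/12 + 5*(-1/11))*153 = (-35/12 - 5/11)*153 = -445/132*153 = -22695/44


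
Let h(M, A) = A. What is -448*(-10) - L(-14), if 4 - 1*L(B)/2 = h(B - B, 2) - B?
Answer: 4504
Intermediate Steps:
L(B) = 4 + 2*B (L(B) = 8 - 2*(2 - B) = 8 + (-4 + 2*B) = 4 + 2*B)
-448*(-10) - L(-14) = -448*(-10) - (4 + 2*(-14)) = 4480 - (4 - 28) = 4480 - 1*(-24) = 4480 + 24 = 4504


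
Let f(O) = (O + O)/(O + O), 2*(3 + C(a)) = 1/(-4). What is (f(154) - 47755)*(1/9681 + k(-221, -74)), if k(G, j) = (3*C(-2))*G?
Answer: -182445956871/1844 ≈ -9.8940e+7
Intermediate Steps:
C(a) = -25/8 (C(a) = -3 + (½)/(-4) = -3 + (½)*(-¼) = -3 - ⅛ = -25/8)
f(O) = 1 (f(O) = (2*O)/((2*O)) = (2*O)*(1/(2*O)) = 1)
k(G, j) = -75*G/8 (k(G, j) = (3*(-25/8))*G = -75*G/8)
(f(154) - 47755)*(1/9681 + k(-221, -74)) = (1 - 47755)*(1/9681 - 75/8*(-221)) = -47754*(1/9681 + 16575/8) = -47754*160462583/77448 = -182445956871/1844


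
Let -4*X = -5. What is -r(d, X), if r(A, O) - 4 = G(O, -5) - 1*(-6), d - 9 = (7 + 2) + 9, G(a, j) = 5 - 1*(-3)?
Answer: -18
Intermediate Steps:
G(a, j) = 8 (G(a, j) = 5 + 3 = 8)
X = 5/4 (X = -1/4*(-5) = 5/4 ≈ 1.2500)
d = 27 (d = 9 + ((7 + 2) + 9) = 9 + (9 + 9) = 9 + 18 = 27)
r(A, O) = 18 (r(A, O) = 4 + (8 - 1*(-6)) = 4 + (8 + 6) = 4 + 14 = 18)
-r(d, X) = -1*18 = -18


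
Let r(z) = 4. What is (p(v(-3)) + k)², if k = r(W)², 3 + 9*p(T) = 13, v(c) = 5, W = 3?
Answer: 23716/81 ≈ 292.79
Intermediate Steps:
p(T) = 10/9 (p(T) = -⅓ + (⅑)*13 = -⅓ + 13/9 = 10/9)
k = 16 (k = 4² = 16)
(p(v(-3)) + k)² = (10/9 + 16)² = (154/9)² = 23716/81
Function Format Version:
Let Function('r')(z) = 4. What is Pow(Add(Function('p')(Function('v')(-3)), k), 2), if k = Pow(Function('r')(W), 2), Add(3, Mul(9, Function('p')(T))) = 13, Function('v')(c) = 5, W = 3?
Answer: Rational(23716, 81) ≈ 292.79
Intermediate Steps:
Function('p')(T) = Rational(10, 9) (Function('p')(T) = Add(Rational(-1, 3), Mul(Rational(1, 9), 13)) = Add(Rational(-1, 3), Rational(13, 9)) = Rational(10, 9))
k = 16 (k = Pow(4, 2) = 16)
Pow(Add(Function('p')(Function('v')(-3)), k), 2) = Pow(Add(Rational(10, 9), 16), 2) = Pow(Rational(154, 9), 2) = Rational(23716, 81)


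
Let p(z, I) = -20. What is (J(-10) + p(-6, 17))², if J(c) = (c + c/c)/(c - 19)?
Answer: 326041/841 ≈ 387.68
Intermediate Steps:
J(c) = (1 + c)/(-19 + c) (J(c) = (c + 1)/(-19 + c) = (1 + c)/(-19 + c))
(J(-10) + p(-6, 17))² = ((1 - 10)/(-19 - 10) - 20)² = (-9/(-29) - 20)² = (-1/29*(-9) - 20)² = (9/29 - 20)² = (-571/29)² = 326041/841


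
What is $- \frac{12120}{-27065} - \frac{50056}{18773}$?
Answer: $- \frac{225447376}{101618249} \approx -2.2186$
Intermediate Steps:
$- \frac{12120}{-27065} - \frac{50056}{18773} = \left(-12120\right) \left(- \frac{1}{27065}\right) - \frac{50056}{18773} = \frac{2424}{5413} - \frac{50056}{18773} = - \frac{225447376}{101618249}$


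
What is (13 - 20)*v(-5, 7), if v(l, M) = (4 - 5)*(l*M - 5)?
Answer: -280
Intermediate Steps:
v(l, M) = 5 - M*l (v(l, M) = -(M*l - 5) = -(-5 + M*l) = 5 - M*l)
(13 - 20)*v(-5, 7) = (13 - 20)*(5 - 1*7*(-5)) = -7*(5 + 35) = -7*40 = -280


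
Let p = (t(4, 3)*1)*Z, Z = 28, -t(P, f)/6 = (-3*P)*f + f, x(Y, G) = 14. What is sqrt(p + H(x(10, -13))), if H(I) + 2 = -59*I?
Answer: 6*sqrt(131) ≈ 68.673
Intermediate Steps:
H(I) = -2 - 59*I
t(P, f) = -6*f + 18*P*f (t(P, f) = -6*((-3*P)*f + f) = -6*(-3*P*f + f) = -6*(f - 3*P*f) = -6*f + 18*P*f)
p = 5544 (p = ((6*3*(-1 + 3*4))*1)*28 = ((6*3*(-1 + 12))*1)*28 = ((6*3*11)*1)*28 = (198*1)*28 = 198*28 = 5544)
sqrt(p + H(x(10, -13))) = sqrt(5544 + (-2 - 59*14)) = sqrt(5544 + (-2 - 826)) = sqrt(5544 - 828) = sqrt(4716) = 6*sqrt(131)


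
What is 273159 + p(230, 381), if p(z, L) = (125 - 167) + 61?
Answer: 273178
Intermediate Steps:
p(z, L) = 19 (p(z, L) = -42 + 61 = 19)
273159 + p(230, 381) = 273159 + 19 = 273178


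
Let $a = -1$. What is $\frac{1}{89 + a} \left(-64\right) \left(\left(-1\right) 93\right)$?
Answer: $\frac{744}{11} \approx 67.636$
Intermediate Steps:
$\frac{1}{89 + a} \left(-64\right) \left(\left(-1\right) 93\right) = \frac{1}{89 - 1} \left(-64\right) \left(\left(-1\right) 93\right) = \frac{1}{88} \left(-64\right) \left(-93\right) = \left(- \frac{8}{11}\right) \left(-93\right) = \frac{744}{11}$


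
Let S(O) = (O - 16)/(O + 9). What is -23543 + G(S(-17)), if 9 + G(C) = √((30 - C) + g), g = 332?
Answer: -23552 + √5726/4 ≈ -23533.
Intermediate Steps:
S(O) = (-16 + O)/(9 + O)
G(C) = -9 + √(362 - C) (G(C) = -9 + √((30 - C) + 332) = -9 + √(362 - C))
-23543 + G(S(-17)) = -23543 + (-9 + √(362 - (-16 - 17)/(9 - 17))) = -23543 + (-9 + √(362 - (-33)/(-8))) = -23543 + (-9 + √(362 - (-1)*(-33)/8)) = -23543 + (-9 + √(362 - 1*33/8)) = -23543 + (-9 + √(362 - 33/8)) = -23543 + (-9 + √(2863/8)) = -23543 + (-9 + √5726/4) = -23552 + √5726/4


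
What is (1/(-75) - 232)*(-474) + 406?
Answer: 2759508/25 ≈ 1.1038e+5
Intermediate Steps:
(1/(-75) - 232)*(-474) + 406 = (-1/75 - 232)*(-474) + 406 = -17401/75*(-474) + 406 = 2749358/25 + 406 = 2759508/25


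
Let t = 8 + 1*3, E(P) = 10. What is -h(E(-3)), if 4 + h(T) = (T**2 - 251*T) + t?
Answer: 2403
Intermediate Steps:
t = 11 (t = 8 + 3 = 11)
h(T) = 7 + T**2 - 251*T (h(T) = -4 + ((T**2 - 251*T) + 11) = -4 + (11 + T**2 - 251*T) = 7 + T**2 - 251*T)
-h(E(-3)) = -(7 + 10**2 - 251*10) = -(7 + 100 - 2510) = -1*(-2403) = 2403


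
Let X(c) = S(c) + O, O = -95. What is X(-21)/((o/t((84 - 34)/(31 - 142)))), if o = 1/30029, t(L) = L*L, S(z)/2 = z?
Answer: -10284932500/12321 ≈ -8.3475e+5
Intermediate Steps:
S(z) = 2*z
t(L) = L²
X(c) = -95 + 2*c (X(c) = 2*c - 95 = -95 + 2*c)
o = 1/30029 ≈ 3.3301e-5
X(-21)/((o/t((84 - 34)/(31 - 142)))) = (-95 + 2*(-21))/((1/(30029*(((84 - 34)/(31 - 142))²)))) = (-95 - 42)/((1/(30029*((50/(-111))²)))) = -137/(1/(30029*((50*(-1/111))²))) = -137/(1/(30029*((-50/111)²))) = -137/(1/(30029*(2500/12321))) = -137/((1/30029)*(12321/2500)) = -137/12321/75072500 = -137*75072500/12321 = -10284932500/12321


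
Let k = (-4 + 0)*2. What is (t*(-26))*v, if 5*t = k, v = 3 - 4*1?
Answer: -208/5 ≈ -41.600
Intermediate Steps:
v = -1 (v = 3 - 4 = -1)
k = -8 (k = -4*2 = -8)
t = -8/5 (t = (1/5)*(-8) = -8/5 ≈ -1.6000)
(t*(-26))*v = -8/5*(-26)*(-1) = (208/5)*(-1) = -208/5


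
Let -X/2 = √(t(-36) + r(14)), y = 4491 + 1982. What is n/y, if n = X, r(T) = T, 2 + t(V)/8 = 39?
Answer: -2*√310/6473 ≈ -0.0054401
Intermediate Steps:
t(V) = 296 (t(V) = -16 + 8*39 = -16 + 312 = 296)
y = 6473
X = -2*√310 (X = -2*√(296 + 14) = -2*√310 ≈ -35.214)
n = -2*√310 ≈ -35.214
n/y = -2*√310/6473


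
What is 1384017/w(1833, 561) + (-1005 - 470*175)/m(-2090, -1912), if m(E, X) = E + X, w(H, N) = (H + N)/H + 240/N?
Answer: 158216820512942/198205053 ≈ 7.9825e+5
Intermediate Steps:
w(H, N) = 240/N + (H + N)/H (w(H, N) = (H + N)/H + 240/N = 240/N + (H + N)/H)
1384017/w(1833, 561) + (-1005 - 470*175)/m(-2090, -1912) = 1384017/(1 + 240/561 + 561/1833) + (-1005 - 470*175)/(-2090 - 1912) = 1384017/(1 + 240*(1/561) + 561*(1/1833)) + (-1005 - 82250)/(-4002) = 1384017/(1 + 80/187 + 187/611) - 83255*(-1/4002) = 1384017/(198106/114257) + 83255/4002 = 1384017*(114257/198106) + 83255/4002 = 158133630369/198106 + 83255/4002 = 158216820512942/198205053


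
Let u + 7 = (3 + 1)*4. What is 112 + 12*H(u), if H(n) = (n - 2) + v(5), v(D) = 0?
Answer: 196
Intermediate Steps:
u = 9 (u = -7 + (3 + 1)*4 = -7 + 4*4 = -7 + 16 = 9)
H(n) = -2 + n (H(n) = (n - 2) + 0 = (-2 + n) + 0 = -2 + n)
112 + 12*H(u) = 112 + 12*(-2 + 9) = 112 + 12*7 = 112 + 84 = 196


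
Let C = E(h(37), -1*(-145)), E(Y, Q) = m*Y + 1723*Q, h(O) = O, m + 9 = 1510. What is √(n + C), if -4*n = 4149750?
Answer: I*√2928262/2 ≈ 855.61*I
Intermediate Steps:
m = 1501 (m = -9 + 1510 = 1501)
n = -2074875/2 (n = -¼*4149750 = -2074875/2 ≈ -1.0374e+6)
E(Y, Q) = 1501*Y + 1723*Q
C = 305372 (C = 1501*37 + 1723*(-1*(-145)) = 55537 + 1723*145 = 55537 + 249835 = 305372)
√(n + C) = √(-2074875/2 + 305372) = √(-1464131/2) = I*√2928262/2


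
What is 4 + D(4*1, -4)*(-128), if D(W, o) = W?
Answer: -508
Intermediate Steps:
4 + D(4*1, -4)*(-128) = 4 + (4*1)*(-128) = 4 + 4*(-128) = 4 - 512 = -508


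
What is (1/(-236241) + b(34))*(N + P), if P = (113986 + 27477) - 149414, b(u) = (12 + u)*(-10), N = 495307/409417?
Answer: 39299962727682540/10746786833 ≈ 3.6569e+6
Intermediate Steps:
N = 495307/409417 (N = 495307*(1/409417) = 495307/409417 ≈ 1.2098)
b(u) = -120 - 10*u
P = -7951 (P = 141463 - 149414 = -7951)
(1/(-236241) + b(34))*(N + P) = (1/(-236241) + (-120 - 10*34))*(495307/409417 - 7951) = (-1/236241 + (-120 - 340))*(-3254779260/409417) = (-1/236241 - 460)*(-3254779260/409417) = -108670861/236241*(-3254779260/409417) = 39299962727682540/10746786833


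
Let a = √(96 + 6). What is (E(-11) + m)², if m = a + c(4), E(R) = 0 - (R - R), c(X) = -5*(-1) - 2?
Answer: (3 + √102)² ≈ 171.60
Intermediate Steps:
c(X) = 3 (c(X) = 5 - 2 = 3)
a = √102 ≈ 10.100
E(R) = 0 (E(R) = 0 - 1*0 = 0 + 0 = 0)
m = 3 + √102 (m = √102 + 3 = 3 + √102 ≈ 13.100)
(E(-11) + m)² = (0 + (3 + √102))² = (3 + √102)²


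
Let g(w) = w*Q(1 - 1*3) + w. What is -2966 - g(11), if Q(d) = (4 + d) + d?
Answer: -2977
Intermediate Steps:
Q(d) = 4 + 2*d
g(w) = w (g(w) = w*(4 + 2*(1 - 1*3)) + w = w*(4 + 2*(1 - 3)) + w = w*(4 + 2*(-2)) + w = w*(4 - 4) + w = w*0 + w = 0 + w = w)
-2966 - g(11) = -2966 - 1*11 = -2966 - 11 = -2977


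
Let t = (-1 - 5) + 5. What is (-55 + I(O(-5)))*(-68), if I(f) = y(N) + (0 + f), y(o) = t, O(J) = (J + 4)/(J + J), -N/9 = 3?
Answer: 19006/5 ≈ 3801.2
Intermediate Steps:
N = -27 (N = -9*3 = -27)
O(J) = (4 + J)/(2*J) (O(J) = (4 + J)/((2*J)) = (4 + J)*(1/(2*J)) = (4 + J)/(2*J))
t = -1 (t = -6 + 5 = -1)
y(o) = -1
I(f) = -1 + f (I(f) = -1 + (0 + f) = -1 + f)
(-55 + I(O(-5)))*(-68) = (-55 + (-1 + (½)*(4 - 5)/(-5)))*(-68) = (-55 + (-1 + (½)*(-⅕)*(-1)))*(-68) = (-55 + (-1 + ⅒))*(-68) = (-55 - 9/10)*(-68) = -559/10*(-68) = 19006/5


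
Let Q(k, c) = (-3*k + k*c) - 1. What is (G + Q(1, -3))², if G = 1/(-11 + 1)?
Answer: 5041/100 ≈ 50.410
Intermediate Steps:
G = -⅒ (G = 1/(-10) = -⅒ ≈ -0.10000)
Q(k, c) = -1 - 3*k + c*k (Q(k, c) = (-3*k + c*k) - 1 = -1 - 3*k + c*k)
(G + Q(1, -3))² = (-⅒ + (-1 - 3*1 - 3*1))² = (-⅒ + (-1 - 3 - 3))² = (-⅒ - 7)² = (-71/10)² = 5041/100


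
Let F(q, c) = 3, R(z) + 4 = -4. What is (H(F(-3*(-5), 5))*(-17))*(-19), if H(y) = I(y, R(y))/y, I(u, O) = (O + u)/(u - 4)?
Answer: 1615/3 ≈ 538.33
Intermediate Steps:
R(z) = -8 (R(z) = -4 - 4 = -8)
I(u, O) = (O + u)/(-4 + u)
H(y) = (-8 + y)/(y*(-4 + y)) (H(y) = ((-8 + y)/(-4 + y))/y = (-8 + y)/(y*(-4 + y)))
(H(F(-3*(-5), 5))*(-17))*(-19) = (((-8 + 3)/(3*(-4 + 3)))*(-17))*(-19) = (((1/3)*(-5)/(-1))*(-17))*(-19) = (((1/3)*(-1)*(-5))*(-17))*(-19) = ((5/3)*(-17))*(-19) = -85/3*(-19) = 1615/3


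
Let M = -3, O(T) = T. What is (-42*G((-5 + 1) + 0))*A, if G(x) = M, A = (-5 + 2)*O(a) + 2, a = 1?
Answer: -126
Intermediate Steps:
A = -1 (A = (-5 + 2)*1 + 2 = -3*1 + 2 = -3 + 2 = -1)
G(x) = -3
(-42*G((-5 + 1) + 0))*A = -42*(-3)*(-1) = 126*(-1) = -126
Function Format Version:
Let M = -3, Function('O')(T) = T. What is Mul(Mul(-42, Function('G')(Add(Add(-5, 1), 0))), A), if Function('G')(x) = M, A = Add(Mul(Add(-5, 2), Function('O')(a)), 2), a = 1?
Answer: -126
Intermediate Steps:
A = -1 (A = Add(Mul(Add(-5, 2), 1), 2) = Add(Mul(-3, 1), 2) = Add(-3, 2) = -1)
Function('G')(x) = -3
Mul(Mul(-42, Function('G')(Add(Add(-5, 1), 0))), A) = Mul(Mul(-42, -3), -1) = Mul(126, -1) = -126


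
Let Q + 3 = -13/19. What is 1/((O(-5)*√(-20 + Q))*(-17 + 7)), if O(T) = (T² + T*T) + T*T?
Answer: I*√38/22500 ≈ 0.00027397*I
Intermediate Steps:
Q = -70/19 (Q = -3 - 13/19 = -70/19 ≈ -3.6842)
O(T) = 3*T² (O(T) = (T² + T²) + T² = 2*T² + T² = 3*T²)
1/((O(-5)*√(-20 + Q))*(-17 + 7)) = 1/(((3*(-5)²)*√(-20 - 70/19))*(-17 + 7)) = 1/(((3*25)*√(-450/19))*(-10)) = 1/((75*(15*I*√38/19))*(-10)) = 1/((1125*I*√38/19)*(-10)) = 1/(-11250*I*√38/19) = I*√38/22500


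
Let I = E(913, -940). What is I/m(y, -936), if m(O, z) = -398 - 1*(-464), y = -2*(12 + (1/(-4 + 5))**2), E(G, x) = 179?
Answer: 179/66 ≈ 2.7121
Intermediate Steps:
I = 179
y = -26 (y = -2*(12 + (1/1)**2) = -2*(12 + 1**2) = -2*(12 + 1) = -2*13 = -26)
m(O, z) = 66 (m(O, z) = -398 + 464 = 66)
I/m(y, -936) = 179/66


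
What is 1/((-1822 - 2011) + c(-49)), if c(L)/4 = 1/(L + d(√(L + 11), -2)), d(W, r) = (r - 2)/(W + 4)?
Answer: (-49*√38 + 200*I)/(-766616*I + 187821*√38) ≈ -0.00026089 + 5.1102e-11*I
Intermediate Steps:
d(W, r) = (-2 + r)/(4 + W)
c(L) = 4/(L - 4/(4 + √(11 + L))) (c(L) = 4/(L + (-2 - 2)/(4 + √(L + 11))) = 4/(L - 4/(4 + √(11 + L))))
1/((-1822 - 2011) + c(-49)) = 1/((-1822 - 2011) + 4/(-49 - 4/(4 + √(11 - 49)))) = 1/(-3833 + 4/(-49 - 4/(4 + √(-38)))) = 1/(-3833 + 4/(-49 - 4/(4 + I*√38)))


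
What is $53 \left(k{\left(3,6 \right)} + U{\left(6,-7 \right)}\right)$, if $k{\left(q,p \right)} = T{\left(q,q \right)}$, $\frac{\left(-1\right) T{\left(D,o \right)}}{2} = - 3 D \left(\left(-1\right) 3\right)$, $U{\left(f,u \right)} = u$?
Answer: $-3233$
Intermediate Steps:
$T{\left(D,o \right)} = - 18 D$ ($T{\left(D,o \right)} = - 2 - 3 D \left(\left(-1\right) 3\right) = - 2 - 3 D \left(-3\right) = - 2 \cdot 9 D = - 18 D$)
$k{\left(q,p \right)} = - 18 q$
$53 \left(k{\left(3,6 \right)} + U{\left(6,-7 \right)}\right) = 53 \left(\left(-18\right) 3 - 7\right) = 53 \left(-54 - 7\right) = 53 \left(-61\right) = -3233$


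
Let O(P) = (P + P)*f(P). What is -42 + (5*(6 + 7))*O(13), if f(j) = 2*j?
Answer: 43898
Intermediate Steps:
O(P) = 4*P² (O(P) = (P + P)*(2*P) = (2*P)*(2*P) = 4*P²)
-42 + (5*(6 + 7))*O(13) = -42 + (5*(6 + 7))*(4*13²) = -42 + (5*13)*(4*169) = -42 + 65*676 = -42 + 43940 = 43898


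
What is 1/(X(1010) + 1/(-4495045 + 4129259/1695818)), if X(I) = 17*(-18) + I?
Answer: 7622774092551/5366432959460086 ≈ 0.0014205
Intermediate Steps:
X(I) = -306 + I
1/(X(1010) + 1/(-4495045 + 4129259/1695818)) = 1/((-306 + 1010) + 1/(-4495045 + 4129259/1695818)) = 1/(704 + 1/(-4495045 + 4129259*(1/1695818))) = 1/(704 + 1/(-4495045 + 4129259/1695818)) = 1/(704 + 1/(-7622774092551/1695818)) = 1/(704 - 1695818/7622774092551) = 1/(5366432959460086/7622774092551) = 7622774092551/5366432959460086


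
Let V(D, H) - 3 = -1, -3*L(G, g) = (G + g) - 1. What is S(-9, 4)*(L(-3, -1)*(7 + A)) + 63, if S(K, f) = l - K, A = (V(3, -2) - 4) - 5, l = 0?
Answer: 63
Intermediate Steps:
L(G, g) = ⅓ - G/3 - g/3 (L(G, g) = -((G + g) - 1)/3 = -(-1 + G + g)/3 = ⅓ - G/3 - g/3)
V(D, H) = 2 (V(D, H) = 3 - 1 = 2)
A = -7 (A = (2 - 4) - 5 = -2 - 5 = -7)
S(K, f) = -K (S(K, f) = 0 - K = -K)
S(-9, 4)*(L(-3, -1)*(7 + A)) + 63 = (-1*(-9))*((⅓ - ⅓*(-3) - ⅓*(-1))*(7 - 7)) + 63 = 9*((⅓ + 1 + ⅓)*0) + 63 = 9*((5/3)*0) + 63 = 9*0 + 63 = 0 + 63 = 63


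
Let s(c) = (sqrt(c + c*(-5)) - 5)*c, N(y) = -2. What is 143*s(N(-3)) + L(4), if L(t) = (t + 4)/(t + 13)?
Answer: 24318/17 - 572*sqrt(2) ≈ 621.54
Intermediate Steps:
L(t) = (4 + t)/(13 + t)
s(c) = c*(-5 + 2*sqrt(-c)) (s(c) = (sqrt(c - 5*c) - 5)*c = (sqrt(-4*c) - 5)*c = (2*sqrt(-c) - 5)*c = (-5 + 2*sqrt(-c))*c = c*(-5 + 2*sqrt(-c)))
143*s(N(-3)) + L(4) = 143*(-5*(-2) - 2*2**(3/2)) + (4 + 4)/(13 + 4) = 143*(10 - 4*sqrt(2)) + 8/17 = (1430 - 572*sqrt(2)) + 8/17 = 24318/17 - 572*sqrt(2)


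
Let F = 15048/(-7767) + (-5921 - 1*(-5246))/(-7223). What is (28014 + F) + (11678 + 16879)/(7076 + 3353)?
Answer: 1821210164567788/65008639621 ≈ 28015.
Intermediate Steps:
F = -11494331/6233449 (F = 15048*(-1/7767) + (-5921 + 5246)*(-1/7223) = -1672/863 - 675*(-1/7223) = -1672/863 + 675/7223 = -11494331/6233449 ≈ -1.8440)
(28014 + F) + (11678 + 16879)/(7076 + 3353) = (28014 - 11494331/6233449) + (11678 + 16879)/(7076 + 3353) = 174612345955/6233449 + 28557/10429 = 1821210164567788/65008639621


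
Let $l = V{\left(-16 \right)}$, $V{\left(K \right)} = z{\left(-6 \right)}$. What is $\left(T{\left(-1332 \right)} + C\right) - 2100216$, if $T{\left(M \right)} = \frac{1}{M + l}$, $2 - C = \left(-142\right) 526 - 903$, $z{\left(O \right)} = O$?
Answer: $- \frac{2708940223}{1338} \approx -2.0246 \cdot 10^{6}$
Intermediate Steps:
$V{\left(K \right)} = -6$
$l = -6$
$C = 75597$ ($C = 2 - \left(\left(-142\right) 526 - 903\right) = 2 - \left(-74692 - 903\right) = 2 - -75595 = 2 + 75595 = 75597$)
$T{\left(M \right)} = \frac{1}{-6 + M}$ ($T{\left(M \right)} = \frac{1}{M - 6} = \frac{1}{-6 + M}$)
$\left(T{\left(-1332 \right)} + C\right) - 2100216 = \left(\frac{1}{-6 - 1332} + 75597\right) - 2100216 = \left(\frac{1}{-1338} + 75597\right) - 2100216 = \left(- \frac{1}{1338} + 75597\right) - 2100216 = \frac{101148785}{1338} - 2100216 = - \frac{2708940223}{1338}$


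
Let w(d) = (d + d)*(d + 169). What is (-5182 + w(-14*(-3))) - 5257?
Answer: 7285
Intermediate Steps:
w(d) = 2*d*(169 + d) (w(d) = (2*d)*(169 + d) = 2*d*(169 + d))
(-5182 + w(-14*(-3))) - 5257 = (-5182 + 2*(-14*(-3))*(169 - 14*(-3))) - 5257 = (-5182 + 2*42*(169 + 42)) - 5257 = (-5182 + 2*42*211) - 5257 = (-5182 + 17724) - 5257 = 12542 - 5257 = 7285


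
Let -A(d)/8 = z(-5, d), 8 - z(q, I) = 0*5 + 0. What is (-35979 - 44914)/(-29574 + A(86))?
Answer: 80893/29638 ≈ 2.7294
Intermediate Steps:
z(q, I) = 8 (z(q, I) = 8 - (0*5 + 0) = 8 - (0 + 0) = 8 - 1*0 = 8 + 0 = 8)
A(d) = -64 (A(d) = -8*8 = -64)
(-35979 - 44914)/(-29574 + A(86)) = (-35979 - 44914)/(-29574 - 64) = -80893/(-29638) = -80893*(-1/29638) = 80893/29638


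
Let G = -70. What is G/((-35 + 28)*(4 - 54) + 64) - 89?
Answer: -18458/207 ≈ -89.169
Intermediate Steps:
G/((-35 + 28)*(4 - 54) + 64) - 89 = -70/((-35 + 28)*(4 - 54) + 64) - 89 = -70/(-7*(-50) + 64) - 89 = -70/(350 + 64) - 89 = -70/414 - 89 = -70*1/414 - 89 = -35/207 - 89 = -18458/207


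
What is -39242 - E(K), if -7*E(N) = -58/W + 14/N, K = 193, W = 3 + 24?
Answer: -1431441250/36477 ≈ -39242.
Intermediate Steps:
W = 27
E(N) = 58/189 - 2/N (E(N) = -(-58/27 + 14/N)/7 = 58/189 - 2/N)
-39242 - E(K) = -39242 - (58/189 - 2/193) = -39242 - 1*10816/36477 = -39242 - 10816/36477 = -1431441250/36477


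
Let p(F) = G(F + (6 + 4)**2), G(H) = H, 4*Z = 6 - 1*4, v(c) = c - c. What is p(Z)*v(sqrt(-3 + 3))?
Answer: 0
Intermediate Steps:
v(c) = 0
Z = 1/2 (Z = (6 - 1*4)/4 = (6 - 4)/4 = (1/4)*2 = 1/2 ≈ 0.50000)
p(F) = 100 + F (p(F) = F + (6 + 4)**2 = F + 10**2 = F + 100 = 100 + F)
p(Z)*v(sqrt(-3 + 3)) = (100 + 1/2)*0 = (201/2)*0 = 0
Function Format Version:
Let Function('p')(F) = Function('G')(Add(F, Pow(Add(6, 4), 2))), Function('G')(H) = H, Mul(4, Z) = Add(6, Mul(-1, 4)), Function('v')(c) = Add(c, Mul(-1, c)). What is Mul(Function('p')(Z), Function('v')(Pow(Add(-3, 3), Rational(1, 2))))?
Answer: 0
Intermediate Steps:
Function('v')(c) = 0
Z = Rational(1, 2) (Z = Mul(Rational(1, 4), Add(6, Mul(-1, 4))) = Mul(Rational(1, 4), Add(6, -4)) = Mul(Rational(1, 4), 2) = Rational(1, 2) ≈ 0.50000)
Function('p')(F) = Add(100, F) (Function('p')(F) = Add(F, Pow(Add(6, 4), 2)) = Add(F, Pow(10, 2)) = Add(F, 100) = Add(100, F))
Mul(Function('p')(Z), Function('v')(Pow(Add(-3, 3), Rational(1, 2)))) = Mul(Add(100, Rational(1, 2)), 0) = Mul(Rational(201, 2), 0) = 0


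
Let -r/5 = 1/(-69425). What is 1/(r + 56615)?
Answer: 13885/786099276 ≈ 1.7663e-5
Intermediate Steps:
r = 1/13885 (r = -5/(-69425) = -5*(-1/69425) = 1/13885 ≈ 7.2020e-5)
1/(r + 56615) = 1/(1/13885 + 56615) = 1/(786099276/13885) = 13885/786099276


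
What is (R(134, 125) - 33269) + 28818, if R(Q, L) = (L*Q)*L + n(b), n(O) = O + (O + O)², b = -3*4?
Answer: 2089863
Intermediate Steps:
b = -12
n(O) = O + 4*O² (n(O) = O + (2*O)² = O + 4*O²)
R(Q, L) = 564 + Q*L² (R(Q, L) = (L*Q)*L - 12*(1 + 4*(-12)) = Q*L² - 12*(1 - 48) = Q*L² - 12*(-47) = Q*L² + 564 = 564 + Q*L²)
(R(134, 125) - 33269) + 28818 = ((564 + 134*125²) - 33269) + 28818 = ((564 + 134*15625) - 33269) + 28818 = ((564 + 2093750) - 33269) + 28818 = (2094314 - 33269) + 28818 = 2061045 + 28818 = 2089863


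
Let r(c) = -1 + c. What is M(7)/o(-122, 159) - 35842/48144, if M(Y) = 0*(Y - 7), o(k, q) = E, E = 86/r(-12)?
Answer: -17921/24072 ≈ -0.74447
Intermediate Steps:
E = -86/13 (E = 86/(-1 - 12) = 86/(-13) = 86*(-1/13) = -86/13 ≈ -6.6154)
o(k, q) = -86/13
M(Y) = 0 (M(Y) = 0*(-7 + Y) = 0)
M(7)/o(-122, 159) - 35842/48144 = 0/(-86/13) - 35842/48144 = 0*(-13/86) - 35842*1/48144 = 0 - 17921/24072 = -17921/24072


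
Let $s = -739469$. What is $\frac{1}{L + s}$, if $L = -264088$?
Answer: $- \frac{1}{1003557} \approx -9.9646 \cdot 10^{-7}$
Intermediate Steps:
$\frac{1}{L + s} = \frac{1}{-264088 - 739469} = \frac{1}{-1003557} = - \frac{1}{1003557}$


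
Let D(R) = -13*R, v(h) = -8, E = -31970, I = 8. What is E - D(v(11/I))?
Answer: -32074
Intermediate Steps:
E - D(v(11/I)) = -31970 - (-13)*(-8) = -31970 - 1*104 = -31970 - 104 = -32074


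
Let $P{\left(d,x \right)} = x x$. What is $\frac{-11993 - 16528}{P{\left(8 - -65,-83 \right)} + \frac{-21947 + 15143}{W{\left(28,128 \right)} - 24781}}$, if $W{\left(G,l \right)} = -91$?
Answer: $- \frac{177343578}{42837503} \approx -4.1399$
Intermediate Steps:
$P{\left(d,x \right)} = x^{2}$
$\frac{-11993 - 16528}{P{\left(8 - -65,-83 \right)} + \frac{-21947 + 15143}{W{\left(28,128 \right)} - 24781}} = \frac{-11993 - 16528}{\left(-83\right)^{2} + \frac{-21947 + 15143}{-91 - 24781}} = - \frac{28521}{6889 - \frac{6804}{-24872}} = - \frac{28521}{6889 - - \frac{1701}{6218}} = - \frac{28521}{6889 + \frac{1701}{6218}} = - \frac{28521}{\frac{42837503}{6218}} = \left(-28521\right) \frac{6218}{42837503} = - \frac{177343578}{42837503}$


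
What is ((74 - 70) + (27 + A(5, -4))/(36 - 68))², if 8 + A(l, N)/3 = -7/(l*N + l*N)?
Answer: 24790441/1638400 ≈ 15.131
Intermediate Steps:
A(l, N) = -24 - 21/(2*N*l) (A(l, N) = -24 + 3*(-7/(l*N + l*N)) = -24 + 3*(-7/(N*l + N*l)) = -24 + 3*(-7*1/(2*N*l)) = -24 + 3*(-7/(2*N*l)) = -24 - 21/(2*N*l))
((74 - 70) + (27 + A(5, -4))/(36 - 68))² = ((74 - 70) + (27 + (-24 - 21/2/(-4*5)))/(36 - 68))² = (4 + (27 + (-24 - 21/2*(-¼)*⅕))/(-32))² = (4 + (27 + (-24 + 21/40))*(-1/32))² = (4 + (27 - 939/40)*(-1/32))² = (4 + (141/40)*(-1/32))² = (4 - 141/1280)² = (4979/1280)² = 24790441/1638400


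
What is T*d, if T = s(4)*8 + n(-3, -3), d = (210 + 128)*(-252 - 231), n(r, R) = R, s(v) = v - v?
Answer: 489762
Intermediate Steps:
s(v) = 0
d = -163254 (d = 338*(-483) = -163254)
T = -3 (T = 0*8 - 3 = 0 - 3 = -3)
T*d = -3*(-163254) = 489762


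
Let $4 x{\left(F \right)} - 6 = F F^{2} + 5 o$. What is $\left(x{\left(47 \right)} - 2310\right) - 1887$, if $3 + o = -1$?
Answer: $\frac{87021}{4} \approx 21755.0$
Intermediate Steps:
$o = -4$ ($o = -3 - 1 = -4$)
$x{\left(F \right)} = - \frac{7}{2} + \frac{F^{3}}{4}$ ($x{\left(F \right)} = \frac{3}{2} + \frac{F F^{2} + 5 \left(-4\right)}{4} = \frac{3}{2} + \frac{F^{3} - 20}{4} = \frac{3}{2} + \frac{-20 + F^{3}}{4} = \frac{3}{2} + \left(-5 + \frac{F^{3}}{4}\right) = - \frac{7}{2} + \frac{F^{3}}{4}$)
$\left(x{\left(47 \right)} - 2310\right) - 1887 = \left(\left(- \frac{7}{2} + \frac{47^{3}}{4}\right) - 2310\right) - 1887 = \left(\left(- \frac{7}{2} + \frac{1}{4} \cdot 103823\right) - 2310\right) - 1887 = \left(\left(- \frac{7}{2} + \frac{103823}{4}\right) - 2310\right) - 1887 = \left(\frac{103809}{4} - 2310\right) - 1887 = \frac{94569}{4} - 1887 = \frac{87021}{4}$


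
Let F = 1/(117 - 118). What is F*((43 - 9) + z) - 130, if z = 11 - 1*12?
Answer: -163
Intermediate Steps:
z = -1 (z = 11 - 12 = -1)
F = -1 (F = 1/(-1) = -1)
F*((43 - 9) + z) - 130 = -((43 - 9) - 1) - 130 = -(34 - 1) - 130 = -1*33 - 130 = -33 - 130 = -163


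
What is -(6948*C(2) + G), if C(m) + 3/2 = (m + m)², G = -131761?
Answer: 31015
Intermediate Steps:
C(m) = -3/2 + 4*m² (C(m) = -3/2 + (m + m)² = -3/2 + (2*m)² = -3/2 + 4*m²)
-(6948*C(2) + G) = -(6948*(-3/2 + 4*2²) - 131761) = -(6948*(-3/2 + 4*4) - 131761) = -(6948*(-3/2 + 16) - 131761) = -(6948*(29/2) - 131761) = -(100746 - 131761) = -1*(-31015) = 31015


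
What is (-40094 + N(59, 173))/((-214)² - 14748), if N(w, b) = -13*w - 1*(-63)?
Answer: -20399/15524 ≈ -1.3140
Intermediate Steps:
N(w, b) = 63 - 13*w (N(w, b) = -13*w + 63 = 63 - 13*w)
(-40094 + N(59, 173))/((-214)² - 14748) = (-40094 + (63 - 13*59))/((-214)² - 14748) = (-40094 + (63 - 767))/(45796 - 14748) = (-40094 - 704)/31048 = -40798*1/31048 = -20399/15524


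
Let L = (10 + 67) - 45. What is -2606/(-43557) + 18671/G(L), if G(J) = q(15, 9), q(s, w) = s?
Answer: 271097279/217785 ≈ 1244.8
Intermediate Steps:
L = 32 (L = 77 - 45 = 32)
G(J) = 15
-2606/(-43557) + 18671/G(L) = -2606/(-43557) + 18671/15 = -2606*(-1/43557) + 18671*(1/15) = 2606/43557 + 18671/15 = 271097279/217785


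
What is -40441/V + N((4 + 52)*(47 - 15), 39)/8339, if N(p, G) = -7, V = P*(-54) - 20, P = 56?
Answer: 337216191/25383916 ≈ 13.285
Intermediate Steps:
V = -3044 (V = 56*(-54) - 20 = -3024 - 20 = -3044)
-40441/V + N((4 + 52)*(47 - 15), 39)/8339 = -40441/(-3044) - 7/8339 = -40441*(-1/3044) - 7*1/8339 = 40441/3044 - 7/8339 = 337216191/25383916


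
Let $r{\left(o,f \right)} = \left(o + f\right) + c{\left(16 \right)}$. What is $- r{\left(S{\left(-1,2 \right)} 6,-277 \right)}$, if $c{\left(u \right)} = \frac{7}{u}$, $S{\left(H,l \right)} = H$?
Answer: $\frac{4521}{16} \approx 282.56$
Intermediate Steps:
$r{\left(o,f \right)} = \frac{7}{16} + f + o$ ($r{\left(o,f \right)} = \left(o + f\right) + \frac{7}{16} = \left(f + o\right) + 7 \cdot \frac{1}{16} = \left(f + o\right) + \frac{7}{16} = \frac{7}{16} + f + o$)
$- r{\left(S{\left(-1,2 \right)} 6,-277 \right)} = - (\frac{7}{16} - 277 - 6) = \left(-1\right) \left(- \frac{4521}{16}\right) = \frac{4521}{16}$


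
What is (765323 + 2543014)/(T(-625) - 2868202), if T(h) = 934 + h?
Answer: -3308337/2867893 ≈ -1.1536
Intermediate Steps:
(765323 + 2543014)/(T(-625) - 2868202) = (765323 + 2543014)/((934 - 625) - 2868202) = 3308337/(309 - 2868202) = 3308337/(-2867893) = 3308337*(-1/2867893) = -3308337/2867893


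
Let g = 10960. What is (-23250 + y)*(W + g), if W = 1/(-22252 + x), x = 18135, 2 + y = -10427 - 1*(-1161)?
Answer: -1467287569242/4117 ≈ -3.5640e+8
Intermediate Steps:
y = -9268 (y = -2 + (-10427 - 1*(-1161)) = -2 + (-10427 + 1161) = -2 - 9266 = -9268)
W = -1/4117 (W = 1/(-22252 + 18135) = 1/(-4117) = -1/4117 ≈ -0.00024290)
(-23250 + y)*(W + g) = (-23250 - 9268)*(-1/4117 + 10960) = -32518*45122319/4117 = -1467287569242/4117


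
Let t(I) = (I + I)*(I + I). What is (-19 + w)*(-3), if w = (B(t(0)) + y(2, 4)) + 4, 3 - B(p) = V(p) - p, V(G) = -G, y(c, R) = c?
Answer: 30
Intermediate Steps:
t(I) = 4*I² (t(I) = (2*I)*(2*I) = 4*I²)
B(p) = 3 + 2*p (B(p) = 3 - (-p - p) = 3 - (-2)*p = 3 + 2*p)
w = 9 (w = ((3 + 2*(4*0²)) + 2) + 4 = ((3 + 2*(4*0)) + 2) + 4 = ((3 + 2*0) + 2) + 4 = ((3 + 0) + 2) + 4 = (3 + 2) + 4 = 5 + 4 = 9)
(-19 + w)*(-3) = (-19 + 9)*(-3) = -10*(-3) = 30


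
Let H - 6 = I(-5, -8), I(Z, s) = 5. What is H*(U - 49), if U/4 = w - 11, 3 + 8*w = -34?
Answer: -2453/2 ≈ -1226.5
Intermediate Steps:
w = -37/8 (w = -3/8 + (⅛)*(-34) = -3/8 - 17/4 = -37/8 ≈ -4.6250)
H = 11 (H = 6 + 5 = 11)
U = -125/2 (U = 4*(-37/8 - 11) = 4*(-125/8) = -125/2 ≈ -62.500)
H*(U - 49) = 11*(-125/2 - 49) = 11*(-223/2) = -2453/2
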